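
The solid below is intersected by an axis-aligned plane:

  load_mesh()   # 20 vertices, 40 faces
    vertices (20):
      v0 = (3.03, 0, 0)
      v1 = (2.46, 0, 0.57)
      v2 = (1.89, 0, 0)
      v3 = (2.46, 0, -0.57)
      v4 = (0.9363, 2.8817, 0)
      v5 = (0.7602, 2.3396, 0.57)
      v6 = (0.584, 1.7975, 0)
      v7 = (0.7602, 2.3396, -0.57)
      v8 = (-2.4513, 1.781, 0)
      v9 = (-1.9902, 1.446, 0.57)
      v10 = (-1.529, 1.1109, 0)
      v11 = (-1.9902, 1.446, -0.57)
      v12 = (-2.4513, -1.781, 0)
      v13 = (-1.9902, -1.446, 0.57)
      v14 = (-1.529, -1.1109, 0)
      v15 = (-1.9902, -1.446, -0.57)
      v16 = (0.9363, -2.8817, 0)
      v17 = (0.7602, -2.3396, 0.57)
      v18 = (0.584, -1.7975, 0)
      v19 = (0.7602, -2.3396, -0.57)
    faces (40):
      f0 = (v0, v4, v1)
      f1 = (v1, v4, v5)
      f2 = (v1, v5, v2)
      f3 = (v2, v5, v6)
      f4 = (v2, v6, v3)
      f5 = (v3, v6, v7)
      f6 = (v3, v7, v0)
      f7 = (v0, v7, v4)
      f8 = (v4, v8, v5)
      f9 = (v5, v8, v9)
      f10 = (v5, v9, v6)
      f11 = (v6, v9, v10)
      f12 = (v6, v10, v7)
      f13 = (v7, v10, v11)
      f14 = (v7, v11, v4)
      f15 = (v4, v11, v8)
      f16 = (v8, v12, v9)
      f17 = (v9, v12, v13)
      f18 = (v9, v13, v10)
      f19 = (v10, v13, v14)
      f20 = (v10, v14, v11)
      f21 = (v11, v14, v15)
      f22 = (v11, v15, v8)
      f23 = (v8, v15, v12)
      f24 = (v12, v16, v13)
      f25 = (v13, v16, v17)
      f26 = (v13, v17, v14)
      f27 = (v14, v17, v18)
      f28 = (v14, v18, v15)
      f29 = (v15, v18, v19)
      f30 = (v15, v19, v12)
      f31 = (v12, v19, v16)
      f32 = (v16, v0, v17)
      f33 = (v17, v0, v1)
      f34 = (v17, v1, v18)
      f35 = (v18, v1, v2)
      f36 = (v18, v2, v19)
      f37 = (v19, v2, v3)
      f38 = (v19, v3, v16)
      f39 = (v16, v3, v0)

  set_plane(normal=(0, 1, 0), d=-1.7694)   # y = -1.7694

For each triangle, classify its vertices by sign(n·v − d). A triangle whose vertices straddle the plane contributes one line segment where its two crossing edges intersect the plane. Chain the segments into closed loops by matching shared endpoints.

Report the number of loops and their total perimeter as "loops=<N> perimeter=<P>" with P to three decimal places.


Straddling triangles (18 of 40):
  (v8,v12,v9) [+-+] → (-2.4513, -1.7694, 0)–(-2.44964, -1.7694, 0.00204896)  len=0.0026
  (v9,v12,v13) [+-+] → (-2.44964, -1.7694, 0.00204896)–(-2.43533, -1.7694, 0.0197373)  len=0.0228
  (v8,v15,v12) [++-] → (-2.43533, -1.7694, -0.0197373)–(-2.4513, -1.7694, 0)  len=0.0254
  (v12,v16,v13) [--+] → (-1.33099, -1.7694, 0.441604)–(-2.43533, -1.7694, 0.0197373)  len=1.1822
  (v13,v16,v17) [+--] → (-1.33099, -1.7694, 0.441604)–(-0.994811, -1.7694, 0.57)  len=0.3599
  (v13,v17,v14) [+-+] → (-0.994811, -1.7694, 0.57)–(-0.302144, -1.7694, 0.305481)  len=0.7415
  (v14,v17,v18) [+--] → (-0.302144, -1.7694, 0.305481)–(0.497523, -1.7694, 0)  len=0.8560
  (v14,v18,v15) [+-+] → (0.497523, -1.7694, 0)–(0.37821, -1.7694, -0.0455676)  len=0.1277
  (v15,v18,v19) [+--] → (0.37821, -1.7694, -0.0455676)–(-0.994811, -1.7694, -0.57)  len=1.4698
  (v15,v19,v12) [+--] → (-0.994811, -1.7694, -0.57)–(-2.43533, -1.7694, -0.0197373)  len=1.5420
  (v16,v0,v17) [-+-] → (1.74444, -1.7694, 0)–(1.31339, -1.7694, 0.431081)  len=0.6096
  (v17,v0,v1) [-++] → (1.31339, -1.7694, 0.431081)–(1.17447, -1.7694, 0.57)  len=0.1965
  (v17,v1,v18) [-+-] → (1.17447, -1.7694, 0.57)–(0.613327, -1.7694, 0.00891071)  len=0.7935
  (v18,v1,v2) [-++] → (0.613327, -1.7694, 0.00891071)–(0.604416, -1.7694, 0)  len=0.0126
  (v18,v2,v19) [-+-] → (0.604416, -1.7694, 0)–(1.03555, -1.7694, -0.431081)  len=0.6097
  (v19,v2,v3) [-++] → (1.03555, -1.7694, -0.431081)–(1.17447, -1.7694, -0.57)  len=0.1965
  (v19,v3,v16) [-+-] → (1.17447, -1.7694, -0.57)–(1.52443, -1.7694, -0.220013)  len=0.4949
  (v16,v3,v0) [-++] → (1.52443, -1.7694, -0.220013)–(1.74444, -1.7694, 0)  len=0.3111

Chained into 2 loop(s):
  loop 1: 10 segments, perimeter = 6.3298
  loop 2: 8 segments, perimeter = 3.2244
Total perimeter = 9.554

loops=2 perimeter=9.554


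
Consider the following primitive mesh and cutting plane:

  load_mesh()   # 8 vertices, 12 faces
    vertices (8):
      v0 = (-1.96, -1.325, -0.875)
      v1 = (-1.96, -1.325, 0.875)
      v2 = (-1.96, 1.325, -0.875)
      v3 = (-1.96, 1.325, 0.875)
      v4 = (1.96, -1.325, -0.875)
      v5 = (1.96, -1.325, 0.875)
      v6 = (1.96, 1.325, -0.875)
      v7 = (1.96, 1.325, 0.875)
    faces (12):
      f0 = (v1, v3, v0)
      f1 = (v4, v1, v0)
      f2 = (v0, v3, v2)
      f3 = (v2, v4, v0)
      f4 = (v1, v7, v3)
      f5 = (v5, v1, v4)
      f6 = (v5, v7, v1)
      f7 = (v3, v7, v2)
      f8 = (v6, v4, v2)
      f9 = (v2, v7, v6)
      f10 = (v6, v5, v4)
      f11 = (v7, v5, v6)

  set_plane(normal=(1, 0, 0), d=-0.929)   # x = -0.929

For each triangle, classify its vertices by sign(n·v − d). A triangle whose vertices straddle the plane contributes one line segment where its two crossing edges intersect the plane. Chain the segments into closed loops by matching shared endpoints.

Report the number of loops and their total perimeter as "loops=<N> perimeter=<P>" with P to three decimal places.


Straddling triangles (8 of 12):
  (v4,v1,v0) [+--] → (-0.929, -1.325, 0.414732)–(-0.929, -1.325, -0.875)  len=1.2897
  (v2,v4,v0) [-+-] → (-0.929, 0.628023, -0.875)–(-0.929, -1.325, -0.875)  len=1.9530
  (v1,v7,v3) [-+-] → (-0.929, -0.628023, 0.875)–(-0.929, 1.325, 0.875)  len=1.9530
  (v5,v1,v4) [+-+] → (-0.929, -1.325, 0.875)–(-0.929, -1.325, 0.414732)  len=0.4603
  (v5,v7,v1) [++-] → (-0.929, -0.628023, 0.875)–(-0.929, -1.325, 0.875)  len=0.6970
  (v3,v7,v2) [-+-] → (-0.929, 1.325, 0.875)–(-0.929, 1.325, -0.414732)  len=1.2897
  (v6,v4,v2) [++-] → (-0.929, 0.628023, -0.875)–(-0.929, 1.325, -0.875)  len=0.6970
  (v2,v7,v6) [-++] → (-0.929, 1.325, -0.414732)–(-0.929, 1.325, -0.875)  len=0.4603

Chained into 1 loop(s):
  loop 1: 8 segments, perimeter = 8.8000
Total perimeter = 8.800

loops=1 perimeter=8.800


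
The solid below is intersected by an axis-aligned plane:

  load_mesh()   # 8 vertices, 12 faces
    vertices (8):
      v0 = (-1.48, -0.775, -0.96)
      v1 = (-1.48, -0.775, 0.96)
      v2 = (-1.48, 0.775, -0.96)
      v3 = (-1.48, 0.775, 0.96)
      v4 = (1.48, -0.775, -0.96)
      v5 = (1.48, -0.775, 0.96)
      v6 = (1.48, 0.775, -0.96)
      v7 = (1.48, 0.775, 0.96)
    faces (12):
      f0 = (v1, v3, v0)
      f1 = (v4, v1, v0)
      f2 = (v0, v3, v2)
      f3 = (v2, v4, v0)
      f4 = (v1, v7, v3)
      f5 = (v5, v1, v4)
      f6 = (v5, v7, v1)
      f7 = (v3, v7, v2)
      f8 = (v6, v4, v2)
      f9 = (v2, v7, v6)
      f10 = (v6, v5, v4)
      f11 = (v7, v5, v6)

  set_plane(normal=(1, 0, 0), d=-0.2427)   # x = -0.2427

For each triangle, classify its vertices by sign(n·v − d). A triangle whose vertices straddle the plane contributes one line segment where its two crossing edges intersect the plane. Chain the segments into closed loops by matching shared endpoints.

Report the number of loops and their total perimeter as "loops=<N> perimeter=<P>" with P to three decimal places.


loops=1 perimeter=6.940

Straddling triangles (8 of 12):
  (v4,v1,v0) [+--] → (-0.2427, -0.775, 0.157427)–(-0.2427, -0.775, -0.96)  len=1.1174
  (v2,v4,v0) [-+-] → (-0.2427, 0.12709, -0.96)–(-0.2427, -0.775, -0.96)  len=0.9021
  (v1,v7,v3) [-+-] → (-0.2427, -0.12709, 0.96)–(-0.2427, 0.775, 0.96)  len=0.9021
  (v5,v1,v4) [+-+] → (-0.2427, -0.775, 0.96)–(-0.2427, -0.775, 0.157427)  len=0.8026
  (v5,v7,v1) [++-] → (-0.2427, -0.12709, 0.96)–(-0.2427, -0.775, 0.96)  len=0.6479
  (v3,v7,v2) [-+-] → (-0.2427, 0.775, 0.96)–(-0.2427, 0.775, -0.157427)  len=1.1174
  (v6,v4,v2) [++-] → (-0.2427, 0.12709, -0.96)–(-0.2427, 0.775, -0.96)  len=0.6479
  (v2,v7,v6) [-++] → (-0.2427, 0.775, -0.157427)–(-0.2427, 0.775, -0.96)  len=0.8026

Chained into 1 loop(s):
  loop 1: 8 segments, perimeter = 6.9400
Total perimeter = 6.940


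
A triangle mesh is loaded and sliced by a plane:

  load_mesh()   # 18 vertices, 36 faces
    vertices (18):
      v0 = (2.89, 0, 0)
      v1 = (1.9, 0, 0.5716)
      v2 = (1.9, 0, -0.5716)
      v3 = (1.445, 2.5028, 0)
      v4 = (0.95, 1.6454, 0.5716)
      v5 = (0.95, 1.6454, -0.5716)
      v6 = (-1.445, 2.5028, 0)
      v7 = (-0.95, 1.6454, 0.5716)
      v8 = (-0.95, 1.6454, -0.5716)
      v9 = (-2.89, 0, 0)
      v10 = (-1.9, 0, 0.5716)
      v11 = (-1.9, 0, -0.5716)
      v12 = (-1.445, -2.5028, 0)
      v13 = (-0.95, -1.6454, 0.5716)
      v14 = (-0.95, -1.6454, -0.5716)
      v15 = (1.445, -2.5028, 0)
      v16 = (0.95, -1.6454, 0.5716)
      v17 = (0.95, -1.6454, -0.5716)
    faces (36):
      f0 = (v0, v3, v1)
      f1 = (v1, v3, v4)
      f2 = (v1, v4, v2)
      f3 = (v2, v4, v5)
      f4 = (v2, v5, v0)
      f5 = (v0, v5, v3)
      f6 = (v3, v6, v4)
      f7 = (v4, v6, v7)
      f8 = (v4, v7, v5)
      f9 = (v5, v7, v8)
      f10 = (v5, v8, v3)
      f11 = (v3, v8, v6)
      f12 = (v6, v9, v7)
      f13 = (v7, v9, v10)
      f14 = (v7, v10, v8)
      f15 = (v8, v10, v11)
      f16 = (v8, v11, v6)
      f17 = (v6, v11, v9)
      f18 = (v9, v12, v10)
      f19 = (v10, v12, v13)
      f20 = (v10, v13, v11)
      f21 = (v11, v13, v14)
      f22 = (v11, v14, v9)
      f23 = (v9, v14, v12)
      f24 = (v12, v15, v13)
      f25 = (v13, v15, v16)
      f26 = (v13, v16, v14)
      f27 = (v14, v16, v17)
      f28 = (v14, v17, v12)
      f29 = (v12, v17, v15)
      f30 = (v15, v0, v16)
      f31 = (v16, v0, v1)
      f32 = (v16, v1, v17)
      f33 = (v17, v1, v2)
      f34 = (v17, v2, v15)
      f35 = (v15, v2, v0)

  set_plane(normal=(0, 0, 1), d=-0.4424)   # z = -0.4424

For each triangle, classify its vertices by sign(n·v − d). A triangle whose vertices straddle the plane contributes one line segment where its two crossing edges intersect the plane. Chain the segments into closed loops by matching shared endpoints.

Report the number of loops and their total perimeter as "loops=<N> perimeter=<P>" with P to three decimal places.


loops=2 perimeter=24.142

Straddling triangles (24 of 36):
  (v1,v4,v2) [++-] → (1.79263, 0.185957, -0.4424)–(1.9, 0, -0.4424)  len=0.2147
  (v2,v4,v5) [-+-] → (1.79263, 0.185957, -0.4424)–(0.95, 1.6454, -0.4424)  len=1.6852
  (v2,v5,v0) [--+] → (1.3885, 1.27349, -0.4424)–(2.12377, 0, -0.4424)  len=1.4705
  (v0,v5,v3) [+-+] → (1.3885, 1.27349, -0.4424)–(1.06189, 1.8392, -0.4424)  len=0.6532
  (v4,v7,v5) [++-] → (0.735269, 1.6454, -0.4424)–(0.95, 1.6454, -0.4424)  len=0.2147
  (v5,v7,v8) [-+-] → (0.735269, 1.6454, -0.4424)–(-0.95, 1.6454, -0.4424)  len=1.6853
  (v5,v8,v3) [--+] → (-0.408653, 1.8392, -0.4424)–(1.06189, 1.8392, -0.4424)  len=1.4705
  (v3,v8,v6) [+-+] → (-0.408653, 1.8392, -0.4424)–(-1.06189, 1.8392, -0.4424)  len=0.6532
  (v7,v10,v8) [++-] → (-1.05737, 1.45944, -0.4424)–(-0.95, 1.6454, -0.4424)  len=0.2147
  (v8,v10,v11) [-+-] → (-1.05737, 1.45944, -0.4424)–(-1.9, 0, -0.4424)  len=1.6852
  (v8,v11,v6) [--+] → (-1.79716, 0.565713, -0.4424)–(-1.06189, 1.8392, -0.4424)  len=1.4705
  (v6,v11,v9) [+-+] → (-1.79716, 0.565713, -0.4424)–(-2.12377, 0, -0.4424)  len=0.6532
  (v10,v13,v11) [++-] → (-1.79263, -0.185957, -0.4424)–(-1.9, 0, -0.4424)  len=0.2147
  (v11,v13,v14) [-+-] → (-1.79263, -0.185957, -0.4424)–(-0.95, -1.6454, -0.4424)  len=1.6852
  (v11,v14,v9) [--+] → (-1.3885, -1.27349, -0.4424)–(-2.12377, 0, -0.4424)  len=1.4705
  (v9,v14,v12) [+-+] → (-1.3885, -1.27349, -0.4424)–(-1.06189, -1.8392, -0.4424)  len=0.6532
  (v13,v16,v14) [++-] → (-0.735269, -1.6454, -0.4424)–(-0.95, -1.6454, -0.4424)  len=0.2147
  (v14,v16,v17) [-+-] → (-0.735269, -1.6454, -0.4424)–(0.95, -1.6454, -0.4424)  len=1.6853
  (v14,v17,v12) [--+] → (0.408653, -1.8392, -0.4424)–(-1.06189, -1.8392, -0.4424)  len=1.4705
  (v12,v17,v15) [+-+] → (0.408653, -1.8392, -0.4424)–(1.06189, -1.8392, -0.4424)  len=0.6532
  (v16,v1,v17) [++-] → (1.05737, -1.45944, -0.4424)–(0.95, -1.6454, -0.4424)  len=0.2147
  (v17,v1,v2) [-+-] → (1.05737, -1.45944, -0.4424)–(1.9, 0, -0.4424)  len=1.6852
  (v17,v2,v15) [--+] → (1.79716, -0.565713, -0.4424)–(1.06189, -1.8392, -0.4424)  len=1.4705
  (v15,v2,v0) [+-+] → (1.79716, -0.565713, -0.4424)–(2.12377, 0, -0.4424)  len=0.6532

Chained into 2 loop(s):
  loop 1: 12 segments, perimeter = 11.3998
  loop 2: 12 segments, perimeter = 12.7425
Total perimeter = 24.142


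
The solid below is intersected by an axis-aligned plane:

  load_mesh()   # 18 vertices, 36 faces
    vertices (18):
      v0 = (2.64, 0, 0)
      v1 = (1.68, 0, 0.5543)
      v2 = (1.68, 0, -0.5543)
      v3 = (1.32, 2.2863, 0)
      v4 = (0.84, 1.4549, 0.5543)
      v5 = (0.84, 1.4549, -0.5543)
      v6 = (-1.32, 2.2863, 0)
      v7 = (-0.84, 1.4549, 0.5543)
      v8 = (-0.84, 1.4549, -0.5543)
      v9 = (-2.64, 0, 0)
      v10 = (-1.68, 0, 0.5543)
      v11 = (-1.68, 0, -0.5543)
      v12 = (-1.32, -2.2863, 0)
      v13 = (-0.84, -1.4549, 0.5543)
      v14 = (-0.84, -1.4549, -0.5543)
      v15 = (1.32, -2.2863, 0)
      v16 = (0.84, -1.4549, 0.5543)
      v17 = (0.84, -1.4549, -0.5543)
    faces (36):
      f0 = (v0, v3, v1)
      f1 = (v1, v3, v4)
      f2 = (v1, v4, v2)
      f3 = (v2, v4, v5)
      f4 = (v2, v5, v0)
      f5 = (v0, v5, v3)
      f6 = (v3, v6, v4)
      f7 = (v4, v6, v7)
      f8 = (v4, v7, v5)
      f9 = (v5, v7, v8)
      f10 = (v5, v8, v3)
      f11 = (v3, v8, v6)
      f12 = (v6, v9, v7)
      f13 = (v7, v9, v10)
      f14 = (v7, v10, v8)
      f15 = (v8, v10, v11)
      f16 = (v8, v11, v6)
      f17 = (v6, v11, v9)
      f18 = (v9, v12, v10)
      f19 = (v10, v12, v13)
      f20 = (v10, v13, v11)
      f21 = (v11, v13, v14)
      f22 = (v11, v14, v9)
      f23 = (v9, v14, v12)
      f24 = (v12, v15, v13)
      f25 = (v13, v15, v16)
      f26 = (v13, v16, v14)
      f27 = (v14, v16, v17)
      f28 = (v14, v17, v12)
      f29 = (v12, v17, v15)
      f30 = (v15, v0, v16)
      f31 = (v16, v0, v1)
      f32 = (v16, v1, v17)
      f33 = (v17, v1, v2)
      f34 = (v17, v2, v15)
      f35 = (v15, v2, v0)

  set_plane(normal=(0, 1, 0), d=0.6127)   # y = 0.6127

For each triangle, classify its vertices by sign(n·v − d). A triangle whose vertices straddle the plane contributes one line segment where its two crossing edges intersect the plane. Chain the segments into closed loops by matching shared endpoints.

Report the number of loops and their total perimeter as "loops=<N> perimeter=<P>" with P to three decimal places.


loops=2 perimeter=6.651

Straddling triangles (12 of 36):
  (v0,v3,v1) [-+-] → (2.28626, 0.6127, 0)–(1.58352, 0.6127, 0.405754)  len=0.8115
  (v1,v3,v4) [-++] → (1.58352, 0.6127, 0.405754)–(1.32625, 0.6127, 0.5543)  len=0.2971
  (v1,v4,v2) [-+-] → (1.32625, 0.6127, 0.5543)–(1.32625, 0.6127, -0.0874368)  len=0.6417
  (v2,v4,v5) [-++] → (1.32625, 0.6127, -0.0874368)–(1.32625, 0.6127, -0.5543)  len=0.4669
  (v2,v5,v0) [-+-] → (1.32625, 0.6127, -0.5543)–(1.88197, 0.6127, -0.233432)  len=0.6417
  (v0,v5,v3) [-++] → (1.88197, 0.6127, -0.233432)–(2.28626, 0.6127, 0)  len=0.4668
  (v6,v9,v7) [+-+] → (-2.28626, 0.6127, 0)–(-1.88197, 0.6127, 0.233432)  len=0.4668
  (v7,v9,v10) [+--] → (-1.88197, 0.6127, 0.233432)–(-1.32625, 0.6127, 0.5543)  len=0.6417
  (v7,v10,v8) [+-+] → (-1.32625, 0.6127, 0.5543)–(-1.32625, 0.6127, 0.0874368)  len=0.4669
  (v8,v10,v11) [+--] → (-1.32625, 0.6127, 0.0874368)–(-1.32625, 0.6127, -0.5543)  len=0.6417
  (v8,v11,v6) [+-+] → (-1.32625, 0.6127, -0.5543)–(-1.58352, 0.6127, -0.405754)  len=0.2971
  (v6,v11,v9) [+--] → (-1.58352, 0.6127, -0.405754)–(-2.28626, 0.6127, 0)  len=0.8115

Chained into 2 loop(s):
  loop 1: 6 segments, perimeter = 3.3257
  loop 2: 6 segments, perimeter = 3.3257
Total perimeter = 6.651


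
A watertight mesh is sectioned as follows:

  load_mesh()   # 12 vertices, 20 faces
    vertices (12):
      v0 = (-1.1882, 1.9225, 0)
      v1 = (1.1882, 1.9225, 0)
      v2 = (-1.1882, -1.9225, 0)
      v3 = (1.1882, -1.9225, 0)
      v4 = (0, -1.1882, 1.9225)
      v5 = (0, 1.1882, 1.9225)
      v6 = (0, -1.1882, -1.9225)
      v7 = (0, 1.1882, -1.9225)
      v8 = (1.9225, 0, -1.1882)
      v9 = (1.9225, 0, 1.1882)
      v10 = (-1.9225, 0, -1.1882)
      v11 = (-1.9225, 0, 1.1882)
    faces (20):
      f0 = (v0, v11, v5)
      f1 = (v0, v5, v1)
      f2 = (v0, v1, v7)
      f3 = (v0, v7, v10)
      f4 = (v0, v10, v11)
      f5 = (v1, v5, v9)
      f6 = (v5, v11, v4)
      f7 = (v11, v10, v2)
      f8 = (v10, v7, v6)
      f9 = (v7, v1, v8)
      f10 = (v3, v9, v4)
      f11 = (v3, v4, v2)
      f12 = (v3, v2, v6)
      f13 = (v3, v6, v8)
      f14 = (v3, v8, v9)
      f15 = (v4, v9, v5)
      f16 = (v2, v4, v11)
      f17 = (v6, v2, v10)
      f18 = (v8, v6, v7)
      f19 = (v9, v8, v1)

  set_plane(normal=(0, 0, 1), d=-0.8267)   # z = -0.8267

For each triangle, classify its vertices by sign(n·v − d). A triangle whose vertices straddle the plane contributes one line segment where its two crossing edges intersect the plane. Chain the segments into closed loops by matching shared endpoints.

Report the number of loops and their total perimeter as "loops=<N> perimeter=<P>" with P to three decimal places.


loops=1 perimeter=10.994

Straddling triangles (10 of 20):
  (v0,v1,v7) [++-] → (0.677259, 1.60674, -0.8267)–(-0.677259, 1.60674, -0.8267)  len=1.3545
  (v0,v7,v10) [+--] → (-0.677259, 1.60674, -0.8267)–(-1.6991, 0.584905, -0.8267)  len=1.4451
  (v0,v10,v11) [+-+] → (-1.6991, 0.584905, -0.8267)–(-1.9225, 0, -0.8267)  len=0.6261
  (v11,v10,v2) [+-+] → (-1.9225, 0, -0.8267)–(-1.6991, -0.584905, -0.8267)  len=0.6261
  (v7,v1,v8) [-+-] → (0.677259, 1.60674, -0.8267)–(1.6991, 0.584905, -0.8267)  len=1.4451
  (v3,v2,v6) [++-] → (-0.677259, -1.60674, -0.8267)–(0.677259, -1.60674, -0.8267)  len=1.3545
  (v3,v6,v8) [+--] → (0.677259, -1.60674, -0.8267)–(1.6991, -0.584905, -0.8267)  len=1.4451
  (v3,v8,v9) [+-+] → (1.6991, -0.584905, -0.8267)–(1.9225, 0, -0.8267)  len=0.6261
  (v6,v2,v10) [-+-] → (-0.677259, -1.60674, -0.8267)–(-1.6991, -0.584905, -0.8267)  len=1.4451
  (v9,v8,v1) [+-+] → (1.9225, 0, -0.8267)–(1.6991, 0.584905, -0.8267)  len=0.6261

Chained into 1 loop(s):
  loop 1: 10 segments, perimeter = 10.9939
Total perimeter = 10.994


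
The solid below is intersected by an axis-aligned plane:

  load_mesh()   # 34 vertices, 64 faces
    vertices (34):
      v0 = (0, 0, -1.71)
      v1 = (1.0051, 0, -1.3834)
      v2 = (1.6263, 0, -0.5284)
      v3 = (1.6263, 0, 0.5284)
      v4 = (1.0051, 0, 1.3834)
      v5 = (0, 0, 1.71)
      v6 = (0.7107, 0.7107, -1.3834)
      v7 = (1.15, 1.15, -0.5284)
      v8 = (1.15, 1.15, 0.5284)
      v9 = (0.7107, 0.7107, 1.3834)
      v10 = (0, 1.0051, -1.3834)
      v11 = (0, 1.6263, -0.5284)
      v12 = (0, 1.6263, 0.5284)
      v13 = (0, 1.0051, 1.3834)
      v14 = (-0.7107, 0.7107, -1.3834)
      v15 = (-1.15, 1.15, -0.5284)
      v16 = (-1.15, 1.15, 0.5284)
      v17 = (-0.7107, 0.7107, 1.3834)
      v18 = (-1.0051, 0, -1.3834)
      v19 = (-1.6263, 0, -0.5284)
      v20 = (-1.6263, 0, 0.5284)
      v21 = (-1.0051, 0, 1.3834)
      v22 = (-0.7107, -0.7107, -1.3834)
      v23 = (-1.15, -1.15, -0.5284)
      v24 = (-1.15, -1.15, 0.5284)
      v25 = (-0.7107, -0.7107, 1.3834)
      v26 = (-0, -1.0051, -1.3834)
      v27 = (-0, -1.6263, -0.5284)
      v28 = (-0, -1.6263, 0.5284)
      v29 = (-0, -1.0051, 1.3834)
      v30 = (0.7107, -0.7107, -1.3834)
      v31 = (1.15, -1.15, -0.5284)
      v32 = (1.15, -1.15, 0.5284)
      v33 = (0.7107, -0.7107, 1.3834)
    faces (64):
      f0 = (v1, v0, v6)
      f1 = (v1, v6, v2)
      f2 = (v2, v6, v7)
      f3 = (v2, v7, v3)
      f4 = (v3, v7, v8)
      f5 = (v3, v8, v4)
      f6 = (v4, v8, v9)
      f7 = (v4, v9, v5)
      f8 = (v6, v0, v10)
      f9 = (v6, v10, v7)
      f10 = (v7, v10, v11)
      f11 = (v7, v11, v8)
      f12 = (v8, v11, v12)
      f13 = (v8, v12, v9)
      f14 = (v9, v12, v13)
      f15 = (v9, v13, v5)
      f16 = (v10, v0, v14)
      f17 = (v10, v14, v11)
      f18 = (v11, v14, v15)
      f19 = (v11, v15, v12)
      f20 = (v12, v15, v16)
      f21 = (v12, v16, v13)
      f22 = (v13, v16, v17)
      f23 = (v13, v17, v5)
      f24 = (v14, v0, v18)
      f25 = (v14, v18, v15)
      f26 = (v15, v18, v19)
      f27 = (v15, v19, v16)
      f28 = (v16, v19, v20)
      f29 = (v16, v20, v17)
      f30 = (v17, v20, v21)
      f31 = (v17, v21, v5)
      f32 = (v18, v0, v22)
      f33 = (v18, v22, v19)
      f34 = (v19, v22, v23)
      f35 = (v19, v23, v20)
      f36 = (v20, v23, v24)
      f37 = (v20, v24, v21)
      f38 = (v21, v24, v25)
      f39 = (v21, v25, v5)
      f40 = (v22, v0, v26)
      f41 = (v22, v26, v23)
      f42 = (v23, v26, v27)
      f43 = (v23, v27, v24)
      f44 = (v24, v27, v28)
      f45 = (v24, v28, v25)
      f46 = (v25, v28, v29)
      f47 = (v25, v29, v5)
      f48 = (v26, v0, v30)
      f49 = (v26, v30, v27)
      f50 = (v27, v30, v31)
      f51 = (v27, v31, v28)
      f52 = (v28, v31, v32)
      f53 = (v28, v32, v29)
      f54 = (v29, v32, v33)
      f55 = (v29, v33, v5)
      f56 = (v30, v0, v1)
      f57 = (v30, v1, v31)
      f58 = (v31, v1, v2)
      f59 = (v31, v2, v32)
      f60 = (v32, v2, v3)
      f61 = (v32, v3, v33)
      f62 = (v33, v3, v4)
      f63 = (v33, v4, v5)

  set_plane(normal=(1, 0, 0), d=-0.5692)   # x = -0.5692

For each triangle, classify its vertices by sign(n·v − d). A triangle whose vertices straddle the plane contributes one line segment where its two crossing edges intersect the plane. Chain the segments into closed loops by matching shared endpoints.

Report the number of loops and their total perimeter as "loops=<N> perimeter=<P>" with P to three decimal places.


Straddling triangles (20 of 64):
  (v10,v0,v14) [++-] → (-0.5692, 0.5692, -1.44843)–(-0.5692, 0.769315, -1.3834)  len=0.2104
  (v10,v14,v11) [+-+] → (-0.5692, 0.769315, -1.3834)–(-0.5692, 0.892995, -1.21317)  len=0.2104
  (v11,v14,v15) [+--] → (-0.5692, 0.892995, -1.21317)–(-0.5692, 1.39055, -0.5284)  len=0.8464
  (v11,v15,v12) [+-+] → (-0.5692, 1.39055, -0.5284)–(-0.5692, 1.39055, 0.00532995)  len=0.5337
  (v12,v15,v16) [+--] → (-0.5692, 1.39055, 0.00532995)–(-0.5692, 1.39055, 0.5284)  len=0.5231
  (v12,v16,v13) [+-+] → (-0.5692, 1.39055, 0.5284)–(-0.5692, 1.07682, 0.960212)  len=0.5338
  (v13,v16,v17) [+--] → (-0.5692, 1.07682, 0.960212)–(-0.5692, 0.769315, 1.3834)  len=0.5231
  (v13,v17,v5) [+-+] → (-0.5692, 0.769315, 1.3834)–(-0.5692, 0.5692, 1.44843)  len=0.2104
  (v14,v0,v18) [-+-] → (-0.5692, 0.5692, -1.44843)–(-0.5692, 0, -1.52504)  len=0.5743
  (v17,v21,v5) [--+] → (-0.5692, 0, 1.52504)–(-0.5692, 0.5692, 1.44843)  len=0.5743
  (v18,v0,v22) [-+-] → (-0.5692, 0, -1.52504)–(-0.5692, -0.5692, -1.44843)  len=0.5743
  (v21,v25,v5) [--+] → (-0.5692, -0.5692, 1.44843)–(-0.5692, 0, 1.52504)  len=0.5743
  (v22,v0,v26) [-++] → (-0.5692, -0.5692, -1.44843)–(-0.5692, -0.769315, -1.3834)  len=0.2104
  (v22,v26,v23) [-+-] → (-0.5692, -0.769315, -1.3834)–(-0.5692, -1.07682, -0.960212)  len=0.5231
  (v23,v26,v27) [-++] → (-0.5692, -1.07682, -0.960212)–(-0.5692, -1.39055, -0.5284)  len=0.5338
  (v23,v27,v24) [-+-] → (-0.5692, -1.39055, -0.5284)–(-0.5692, -1.39055, -0.00532995)  len=0.5231
  (v24,v27,v28) [-++] → (-0.5692, -1.39055, -0.00532995)–(-0.5692, -1.39055, 0.5284)  len=0.5337
  (v24,v28,v25) [-+-] → (-0.5692, -1.39055, 0.5284)–(-0.5692, -0.892995, 1.21317)  len=0.8464
  (v25,v28,v29) [-++] → (-0.5692, -0.892995, 1.21317)–(-0.5692, -0.769315, 1.3834)  len=0.2104
  (v25,v29,v5) [-++] → (-0.5692, -0.769315, 1.3834)–(-0.5692, -0.5692, 1.44843)  len=0.2104

Chained into 1 loop(s):
  loop 1: 20 segments, perimeter = 9.4800
Total perimeter = 9.480

loops=1 perimeter=9.480


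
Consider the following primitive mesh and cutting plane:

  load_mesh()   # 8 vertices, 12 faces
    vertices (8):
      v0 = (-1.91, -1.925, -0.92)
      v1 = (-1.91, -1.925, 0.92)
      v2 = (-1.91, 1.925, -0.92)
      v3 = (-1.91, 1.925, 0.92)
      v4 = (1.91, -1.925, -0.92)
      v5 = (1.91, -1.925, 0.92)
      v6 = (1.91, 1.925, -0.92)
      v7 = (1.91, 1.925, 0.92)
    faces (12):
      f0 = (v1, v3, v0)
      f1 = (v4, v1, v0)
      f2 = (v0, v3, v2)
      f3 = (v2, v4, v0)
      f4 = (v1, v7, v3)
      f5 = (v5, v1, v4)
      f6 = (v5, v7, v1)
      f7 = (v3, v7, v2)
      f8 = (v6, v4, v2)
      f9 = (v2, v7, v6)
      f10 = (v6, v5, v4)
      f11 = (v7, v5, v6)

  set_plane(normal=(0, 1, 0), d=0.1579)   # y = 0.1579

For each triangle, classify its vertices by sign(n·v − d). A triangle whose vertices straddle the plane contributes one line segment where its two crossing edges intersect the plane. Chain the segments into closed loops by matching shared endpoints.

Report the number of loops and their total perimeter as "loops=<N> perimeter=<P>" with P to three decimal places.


loops=1 perimeter=11.320

Straddling triangles (8 of 12):
  (v1,v3,v0) [-+-] → (-1.91, 0.1579, 0.92)–(-1.91, 0.1579, 0.0754639)  len=0.8445
  (v0,v3,v2) [-++] → (-1.91, 0.1579, 0.0754639)–(-1.91, 0.1579, -0.92)  len=0.9955
  (v2,v4,v0) [+--] → (-0.15667, 0.1579, -0.92)–(-1.91, 0.1579, -0.92)  len=1.7533
  (v1,v7,v3) [-++] → (0.15667, 0.1579, 0.92)–(-1.91, 0.1579, 0.92)  len=2.0667
  (v5,v7,v1) [-+-] → (1.91, 0.1579, 0.92)–(0.15667, 0.1579, 0.92)  len=1.7533
  (v6,v4,v2) [+-+] → (1.91, 0.1579, -0.92)–(-0.15667, 0.1579, -0.92)  len=2.0667
  (v6,v5,v4) [+--] → (1.91, 0.1579, -0.0754639)–(1.91, 0.1579, -0.92)  len=0.8445
  (v7,v5,v6) [+-+] → (1.91, 0.1579, 0.92)–(1.91, 0.1579, -0.0754639)  len=0.9955

Chained into 1 loop(s):
  loop 1: 8 segments, perimeter = 11.3200
Total perimeter = 11.320


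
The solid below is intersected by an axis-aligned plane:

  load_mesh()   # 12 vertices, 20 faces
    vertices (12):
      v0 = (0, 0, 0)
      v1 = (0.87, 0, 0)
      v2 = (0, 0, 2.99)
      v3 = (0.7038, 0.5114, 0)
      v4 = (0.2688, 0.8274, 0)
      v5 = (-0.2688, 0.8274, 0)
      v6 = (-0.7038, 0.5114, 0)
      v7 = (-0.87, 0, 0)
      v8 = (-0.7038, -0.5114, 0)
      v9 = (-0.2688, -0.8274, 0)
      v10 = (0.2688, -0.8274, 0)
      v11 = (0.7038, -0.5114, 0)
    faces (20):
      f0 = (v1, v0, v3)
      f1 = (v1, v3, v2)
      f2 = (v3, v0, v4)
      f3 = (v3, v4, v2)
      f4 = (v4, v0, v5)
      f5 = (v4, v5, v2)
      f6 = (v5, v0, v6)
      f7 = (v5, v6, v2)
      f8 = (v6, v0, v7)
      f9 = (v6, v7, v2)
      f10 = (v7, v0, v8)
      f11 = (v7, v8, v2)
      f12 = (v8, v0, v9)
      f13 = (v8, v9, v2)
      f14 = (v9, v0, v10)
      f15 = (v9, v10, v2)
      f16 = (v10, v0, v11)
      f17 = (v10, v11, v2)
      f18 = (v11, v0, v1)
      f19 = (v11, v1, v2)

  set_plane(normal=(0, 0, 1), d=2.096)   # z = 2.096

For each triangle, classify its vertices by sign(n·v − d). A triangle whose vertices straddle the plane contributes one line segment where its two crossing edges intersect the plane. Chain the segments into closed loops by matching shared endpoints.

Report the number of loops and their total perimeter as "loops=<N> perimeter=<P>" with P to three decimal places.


Straddling triangles (10 of 20):
  (v1,v3,v2) [--+] → (0.210434, 0.152907, 2.096)–(0.260127, 0, 2.096)  len=0.1608
  (v3,v4,v2) [--+] → (0.0803703, 0.24739, 2.096)–(0.210434, 0.152907, 2.096)  len=0.1608
  (v4,v5,v2) [--+] → (-0.0803703, 0.24739, 2.096)–(0.0803703, 0.24739, 2.096)  len=0.1607
  (v5,v6,v2) [--+] → (-0.210434, 0.152907, 2.096)–(-0.0803703, 0.24739, 2.096)  len=0.1608
  (v6,v7,v2) [--+] → (-0.260127, 0, 2.096)–(-0.210434, 0.152907, 2.096)  len=0.1608
  (v7,v8,v2) [--+] → (-0.210434, -0.152907, 2.096)–(-0.260127, 0, 2.096)  len=0.1608
  (v8,v9,v2) [--+] → (-0.0803703, -0.24739, 2.096)–(-0.210434, -0.152907, 2.096)  len=0.1608
  (v9,v10,v2) [--+] → (0.0803703, -0.24739, 2.096)–(-0.0803703, -0.24739, 2.096)  len=0.1607
  (v10,v11,v2) [--+] → (0.210434, -0.152907, 2.096)–(0.0803703, -0.24739, 2.096)  len=0.1608
  (v11,v1,v2) [--+] → (0.260127, 0, 2.096)–(0.210434, -0.152907, 2.096)  len=0.1608

Chained into 1 loop(s):
  loop 1: 10 segments, perimeter = 1.6076
Total perimeter = 1.608

loops=1 perimeter=1.608


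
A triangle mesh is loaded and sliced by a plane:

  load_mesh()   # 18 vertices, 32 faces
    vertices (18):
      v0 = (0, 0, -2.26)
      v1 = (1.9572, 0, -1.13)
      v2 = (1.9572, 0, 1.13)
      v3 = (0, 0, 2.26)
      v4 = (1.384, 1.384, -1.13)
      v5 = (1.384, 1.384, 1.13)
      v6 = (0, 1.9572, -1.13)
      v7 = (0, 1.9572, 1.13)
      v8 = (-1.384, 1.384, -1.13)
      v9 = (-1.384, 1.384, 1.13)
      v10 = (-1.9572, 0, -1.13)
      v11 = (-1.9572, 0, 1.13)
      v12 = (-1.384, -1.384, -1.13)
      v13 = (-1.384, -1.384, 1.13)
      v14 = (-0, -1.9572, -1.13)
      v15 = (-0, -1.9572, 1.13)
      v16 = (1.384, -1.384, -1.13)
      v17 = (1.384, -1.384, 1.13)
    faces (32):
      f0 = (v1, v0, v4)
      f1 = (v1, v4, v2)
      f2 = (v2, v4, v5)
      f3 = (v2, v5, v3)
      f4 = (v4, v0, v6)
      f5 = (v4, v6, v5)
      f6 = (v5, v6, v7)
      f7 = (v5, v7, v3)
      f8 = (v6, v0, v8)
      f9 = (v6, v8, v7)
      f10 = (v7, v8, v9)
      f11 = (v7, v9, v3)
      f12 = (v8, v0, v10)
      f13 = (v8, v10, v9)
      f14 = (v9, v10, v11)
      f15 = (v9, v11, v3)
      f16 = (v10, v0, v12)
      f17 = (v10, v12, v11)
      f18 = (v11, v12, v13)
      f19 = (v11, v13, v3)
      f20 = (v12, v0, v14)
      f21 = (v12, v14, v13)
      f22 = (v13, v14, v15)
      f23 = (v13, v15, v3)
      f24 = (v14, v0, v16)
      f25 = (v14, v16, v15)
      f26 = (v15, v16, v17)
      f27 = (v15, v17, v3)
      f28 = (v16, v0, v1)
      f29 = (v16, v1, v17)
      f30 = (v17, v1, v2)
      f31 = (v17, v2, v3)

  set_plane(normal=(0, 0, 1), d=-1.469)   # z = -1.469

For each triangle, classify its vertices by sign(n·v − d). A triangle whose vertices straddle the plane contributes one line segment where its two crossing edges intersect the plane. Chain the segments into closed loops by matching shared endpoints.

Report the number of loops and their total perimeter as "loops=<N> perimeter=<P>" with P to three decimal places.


Straddling triangles (8 of 32):
  (v1,v0,v4) [+-+] → (1.37004, 0, -1.469)–(0.9688, 0.9688, -1.469)  len=1.0486
  (v4,v0,v6) [+-+] → (0.9688, 0.9688, -1.469)–(0, 1.37004, -1.469)  len=1.0486
  (v6,v0,v8) [+-+] → (0, 1.37004, -1.469)–(-0.9688, 0.9688, -1.469)  len=1.0486
  (v8,v0,v10) [+-+] → (-0.9688, 0.9688, -1.469)–(-1.37004, 0, -1.469)  len=1.0486
  (v10,v0,v12) [+-+] → (-1.37004, 0, -1.469)–(-0.9688, -0.9688, -1.469)  len=1.0486
  (v12,v0,v14) [+-+] → (-0.9688, -0.9688, -1.469)–(0, -1.37004, -1.469)  len=1.0486
  (v14,v0,v16) [+-+] → (0, -1.37004, -1.469)–(0.9688, -0.9688, -1.469)  len=1.0486
  (v16,v0,v1) [+-+] → (0.9688, -0.9688, -1.469)–(1.37004, 0, -1.469)  len=1.0486

Chained into 1 loop(s):
  loop 1: 8 segments, perimeter = 8.3888
Total perimeter = 8.389

loops=1 perimeter=8.389


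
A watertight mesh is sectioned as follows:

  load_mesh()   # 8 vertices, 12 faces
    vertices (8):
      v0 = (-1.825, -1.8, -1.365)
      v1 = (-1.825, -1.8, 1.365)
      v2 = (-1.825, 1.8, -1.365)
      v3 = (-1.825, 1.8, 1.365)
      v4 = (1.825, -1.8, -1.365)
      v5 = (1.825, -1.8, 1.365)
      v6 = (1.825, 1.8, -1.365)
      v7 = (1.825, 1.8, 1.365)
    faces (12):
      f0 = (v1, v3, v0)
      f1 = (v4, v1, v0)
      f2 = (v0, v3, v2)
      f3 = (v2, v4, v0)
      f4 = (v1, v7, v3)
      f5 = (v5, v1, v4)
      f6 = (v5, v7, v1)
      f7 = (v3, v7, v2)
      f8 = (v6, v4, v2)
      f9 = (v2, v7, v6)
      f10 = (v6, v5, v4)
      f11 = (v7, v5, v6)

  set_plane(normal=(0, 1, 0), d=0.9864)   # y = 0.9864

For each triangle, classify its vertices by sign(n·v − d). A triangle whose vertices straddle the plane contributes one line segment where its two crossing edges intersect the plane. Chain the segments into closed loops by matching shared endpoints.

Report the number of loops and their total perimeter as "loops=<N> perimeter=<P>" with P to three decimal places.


loops=1 perimeter=12.760

Straddling triangles (8 of 12):
  (v1,v3,v0) [-+-] → (-1.825, 0.9864, 1.365)–(-1.825, 0.9864, 0.74802)  len=0.6170
  (v0,v3,v2) [-++] → (-1.825, 0.9864, 0.74802)–(-1.825, 0.9864, -1.365)  len=2.1130
  (v2,v4,v0) [+--] → (-1.0001, 0.9864, -1.365)–(-1.825, 0.9864, -1.365)  len=0.8249
  (v1,v7,v3) [-++] → (1.0001, 0.9864, 1.365)–(-1.825, 0.9864, 1.365)  len=2.8251
  (v5,v7,v1) [-+-] → (1.825, 0.9864, 1.365)–(1.0001, 0.9864, 1.365)  len=0.8249
  (v6,v4,v2) [+-+] → (1.825, 0.9864, -1.365)–(-1.0001, 0.9864, -1.365)  len=2.8251
  (v6,v5,v4) [+--] → (1.825, 0.9864, -0.74802)–(1.825, 0.9864, -1.365)  len=0.6170
  (v7,v5,v6) [+-+] → (1.825, 0.9864, 1.365)–(1.825, 0.9864, -0.74802)  len=2.1130

Chained into 1 loop(s):
  loop 1: 8 segments, perimeter = 12.7600
Total perimeter = 12.760


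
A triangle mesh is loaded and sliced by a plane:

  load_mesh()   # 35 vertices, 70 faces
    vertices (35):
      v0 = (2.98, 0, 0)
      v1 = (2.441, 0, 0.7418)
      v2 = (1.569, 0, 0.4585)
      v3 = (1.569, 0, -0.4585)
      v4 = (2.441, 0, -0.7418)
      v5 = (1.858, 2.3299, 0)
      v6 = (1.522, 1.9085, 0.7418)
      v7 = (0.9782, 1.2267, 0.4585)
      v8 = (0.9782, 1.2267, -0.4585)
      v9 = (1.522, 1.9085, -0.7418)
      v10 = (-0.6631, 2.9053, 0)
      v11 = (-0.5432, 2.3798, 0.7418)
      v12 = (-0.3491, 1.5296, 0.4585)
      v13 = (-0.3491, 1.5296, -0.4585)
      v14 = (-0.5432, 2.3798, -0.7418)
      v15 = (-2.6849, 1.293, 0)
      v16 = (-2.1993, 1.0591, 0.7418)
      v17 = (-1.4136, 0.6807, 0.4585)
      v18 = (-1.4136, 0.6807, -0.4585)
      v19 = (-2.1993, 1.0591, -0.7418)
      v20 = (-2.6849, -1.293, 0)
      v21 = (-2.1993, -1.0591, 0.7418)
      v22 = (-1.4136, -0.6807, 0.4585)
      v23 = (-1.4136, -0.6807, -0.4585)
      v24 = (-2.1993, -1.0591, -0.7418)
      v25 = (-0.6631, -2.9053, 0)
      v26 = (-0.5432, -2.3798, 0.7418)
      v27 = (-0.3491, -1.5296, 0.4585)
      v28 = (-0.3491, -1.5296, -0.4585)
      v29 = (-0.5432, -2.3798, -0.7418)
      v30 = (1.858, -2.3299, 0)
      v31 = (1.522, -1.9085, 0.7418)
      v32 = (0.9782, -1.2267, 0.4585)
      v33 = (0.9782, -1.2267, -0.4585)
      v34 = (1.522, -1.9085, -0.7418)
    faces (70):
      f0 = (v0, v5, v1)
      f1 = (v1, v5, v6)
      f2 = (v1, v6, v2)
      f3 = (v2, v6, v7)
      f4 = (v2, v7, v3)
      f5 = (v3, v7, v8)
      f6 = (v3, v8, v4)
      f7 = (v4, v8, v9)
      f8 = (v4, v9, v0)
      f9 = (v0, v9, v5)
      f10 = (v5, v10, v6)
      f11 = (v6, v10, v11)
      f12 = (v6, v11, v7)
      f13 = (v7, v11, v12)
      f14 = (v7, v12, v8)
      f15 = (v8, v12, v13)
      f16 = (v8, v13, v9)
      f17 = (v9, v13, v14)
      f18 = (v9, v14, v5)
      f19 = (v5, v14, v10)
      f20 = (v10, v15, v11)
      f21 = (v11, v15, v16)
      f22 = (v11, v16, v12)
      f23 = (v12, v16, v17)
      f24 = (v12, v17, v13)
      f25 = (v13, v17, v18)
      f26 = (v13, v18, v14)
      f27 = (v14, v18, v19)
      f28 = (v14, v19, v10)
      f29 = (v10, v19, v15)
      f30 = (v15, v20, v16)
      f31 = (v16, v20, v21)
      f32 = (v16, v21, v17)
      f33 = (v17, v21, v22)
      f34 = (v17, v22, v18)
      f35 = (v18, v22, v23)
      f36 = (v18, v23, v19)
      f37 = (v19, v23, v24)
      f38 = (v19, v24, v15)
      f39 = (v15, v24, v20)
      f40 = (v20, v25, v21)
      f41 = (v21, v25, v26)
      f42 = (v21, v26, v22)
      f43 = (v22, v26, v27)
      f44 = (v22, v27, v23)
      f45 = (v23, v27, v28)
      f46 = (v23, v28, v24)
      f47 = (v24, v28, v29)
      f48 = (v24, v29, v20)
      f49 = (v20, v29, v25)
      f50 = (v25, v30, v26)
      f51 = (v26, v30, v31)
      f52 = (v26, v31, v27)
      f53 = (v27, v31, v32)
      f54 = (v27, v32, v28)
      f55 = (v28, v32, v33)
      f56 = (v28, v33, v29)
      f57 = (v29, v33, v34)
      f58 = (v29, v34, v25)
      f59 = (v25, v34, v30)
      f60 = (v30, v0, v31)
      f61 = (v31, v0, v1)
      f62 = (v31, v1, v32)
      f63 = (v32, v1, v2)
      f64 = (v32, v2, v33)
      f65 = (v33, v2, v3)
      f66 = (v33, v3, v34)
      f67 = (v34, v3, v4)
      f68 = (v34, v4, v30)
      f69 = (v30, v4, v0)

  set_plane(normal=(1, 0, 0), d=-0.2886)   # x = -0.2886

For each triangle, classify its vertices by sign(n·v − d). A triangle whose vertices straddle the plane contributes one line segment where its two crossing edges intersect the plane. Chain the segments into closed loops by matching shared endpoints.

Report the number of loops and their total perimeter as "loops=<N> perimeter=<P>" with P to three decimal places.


Straddling triangles (20 of 70):
  (v5,v10,v6) [+-+] → (-0.2886, 2.81983, 0)–(-0.2886, 2.73446, 0.127136)  len=0.1531
  (v6,v10,v11) [+--] → (-0.2886, 2.73446, 0.127136)–(-0.2886, 2.3217, 0.7418)  len=0.7404
  (v6,v11,v7) [+-+] → (-0.2886, 2.3217, 0.7418)–(-0.2886, 2.18683, 0.694391)  len=0.1430
  (v7,v11,v12) [+--] → (-0.2886, 2.18683, 0.694391)–(-0.2886, 1.51579, 0.4585)  len=0.7113
  (v7,v12,v8) [+-+] → (-0.2886, 1.51579, 0.4585)–(-0.2886, 1.51579, 0.416702)  len=0.0418
  (v8,v12,v13) [+--] → (-0.2886, 1.51579, 0.416702)–(-0.2886, 1.51579, -0.4585)  len=0.8752
  (v8,v13,v9) [+-+] → (-0.2886, 1.51579, -0.4585)–(-0.2886, 1.54185, -0.46766)  len=0.0276
  (v9,v13,v14) [+--] → (-0.2886, 1.54185, -0.46766)–(-0.2886, 2.3217, -0.7418)  len=0.8266
  (v9,v14,v5) [+-+] → (-0.2886, 2.3217, -0.7418)–(-0.2886, 2.37451, -0.663147)  len=0.0947
  (v5,v14,v10) [+--] → (-0.2886, 2.37451, -0.663147)–(-0.2886, 2.81983, 0)  len=0.7988
  (v25,v30,v26) [-+-] → (-0.2886, -2.81983, 0)–(-0.2886, -2.37451, 0.663147)  len=0.7988
  (v26,v30,v31) [-++] → (-0.2886, -2.37451, 0.663147)–(-0.2886, -2.3217, 0.7418)  len=0.0947
  (v26,v31,v27) [-+-] → (-0.2886, -2.3217, 0.7418)–(-0.2886, -1.54185, 0.46766)  len=0.8266
  (v27,v31,v32) [-++] → (-0.2886, -1.54185, 0.46766)–(-0.2886, -1.51579, 0.4585)  len=0.0276
  (v27,v32,v28) [-+-] → (-0.2886, -1.51579, 0.4585)–(-0.2886, -1.51579, -0.416702)  len=0.8752
  (v28,v32,v33) [-++] → (-0.2886, -1.51579, -0.416702)–(-0.2886, -1.51579, -0.4585)  len=0.0418
  (v28,v33,v29) [-+-] → (-0.2886, -1.51579, -0.4585)–(-0.2886, -2.18683, -0.694391)  len=0.7113
  (v29,v33,v34) [-++] → (-0.2886, -2.18683, -0.694391)–(-0.2886, -2.3217, -0.7418)  len=0.1430
  (v29,v34,v25) [-+-] → (-0.2886, -2.3217, -0.7418)–(-0.2886, -2.73446, -0.127136)  len=0.7404
  (v25,v34,v30) [-++] → (-0.2886, -2.73446, -0.127136)–(-0.2886, -2.81983, 0)  len=0.1531

Chained into 2 loop(s):
  loop 1: 10 segments, perimeter = 4.4126
  loop 2: 10 segments, perimeter = 4.4126
Total perimeter = 8.825

loops=2 perimeter=8.825


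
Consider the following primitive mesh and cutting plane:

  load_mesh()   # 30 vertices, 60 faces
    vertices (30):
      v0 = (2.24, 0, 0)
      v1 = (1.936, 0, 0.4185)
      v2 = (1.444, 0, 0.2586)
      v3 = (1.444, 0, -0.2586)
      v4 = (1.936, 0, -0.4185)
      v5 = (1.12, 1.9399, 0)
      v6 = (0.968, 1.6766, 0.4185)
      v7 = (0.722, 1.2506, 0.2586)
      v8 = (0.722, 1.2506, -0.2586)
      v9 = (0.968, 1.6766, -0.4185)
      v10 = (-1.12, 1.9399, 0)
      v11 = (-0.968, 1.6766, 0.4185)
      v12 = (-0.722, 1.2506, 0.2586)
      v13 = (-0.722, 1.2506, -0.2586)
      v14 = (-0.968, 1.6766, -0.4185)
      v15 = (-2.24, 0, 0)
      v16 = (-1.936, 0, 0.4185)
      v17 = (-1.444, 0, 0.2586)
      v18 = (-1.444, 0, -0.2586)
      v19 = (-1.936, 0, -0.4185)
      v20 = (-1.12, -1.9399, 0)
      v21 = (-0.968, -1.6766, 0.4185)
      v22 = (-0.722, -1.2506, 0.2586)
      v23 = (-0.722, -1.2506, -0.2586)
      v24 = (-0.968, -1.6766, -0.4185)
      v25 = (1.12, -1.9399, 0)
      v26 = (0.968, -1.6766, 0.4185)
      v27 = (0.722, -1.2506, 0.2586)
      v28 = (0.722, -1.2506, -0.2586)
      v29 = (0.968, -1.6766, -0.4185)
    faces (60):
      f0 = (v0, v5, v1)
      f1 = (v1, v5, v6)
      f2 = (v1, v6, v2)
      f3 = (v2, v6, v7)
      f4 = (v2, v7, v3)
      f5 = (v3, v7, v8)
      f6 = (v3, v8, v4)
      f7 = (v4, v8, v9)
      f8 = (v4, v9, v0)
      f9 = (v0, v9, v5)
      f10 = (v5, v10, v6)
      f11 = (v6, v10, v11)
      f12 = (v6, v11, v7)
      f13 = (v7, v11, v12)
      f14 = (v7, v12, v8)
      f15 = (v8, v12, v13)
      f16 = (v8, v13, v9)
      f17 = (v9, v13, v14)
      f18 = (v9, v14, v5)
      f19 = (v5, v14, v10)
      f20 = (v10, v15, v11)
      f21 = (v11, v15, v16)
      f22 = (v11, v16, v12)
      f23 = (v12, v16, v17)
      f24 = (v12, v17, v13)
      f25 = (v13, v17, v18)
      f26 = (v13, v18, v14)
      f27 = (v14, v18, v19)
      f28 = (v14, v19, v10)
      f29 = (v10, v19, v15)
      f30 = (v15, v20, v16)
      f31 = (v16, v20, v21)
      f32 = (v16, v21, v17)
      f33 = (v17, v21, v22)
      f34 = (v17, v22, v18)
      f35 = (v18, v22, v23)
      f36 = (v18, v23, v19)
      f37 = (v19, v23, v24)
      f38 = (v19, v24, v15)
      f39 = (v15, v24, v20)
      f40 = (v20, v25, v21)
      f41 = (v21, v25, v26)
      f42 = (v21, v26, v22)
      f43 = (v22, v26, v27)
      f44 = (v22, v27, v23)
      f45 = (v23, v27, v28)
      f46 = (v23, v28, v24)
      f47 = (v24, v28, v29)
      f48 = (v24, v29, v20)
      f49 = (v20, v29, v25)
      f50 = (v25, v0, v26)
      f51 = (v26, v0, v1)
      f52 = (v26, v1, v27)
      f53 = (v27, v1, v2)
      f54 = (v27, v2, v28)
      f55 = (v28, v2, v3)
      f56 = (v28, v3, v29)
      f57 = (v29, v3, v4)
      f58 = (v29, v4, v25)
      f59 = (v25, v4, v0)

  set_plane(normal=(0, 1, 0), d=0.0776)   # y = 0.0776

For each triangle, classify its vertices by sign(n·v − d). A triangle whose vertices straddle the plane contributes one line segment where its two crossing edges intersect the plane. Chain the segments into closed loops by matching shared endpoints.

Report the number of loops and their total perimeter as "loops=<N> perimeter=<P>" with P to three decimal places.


Straddling triangles (20 of 60):
  (v0,v5,v1) [-+-] → (2.1952, 0.0776, 0)–(1.90336, 0.0776, 0.401759)  len=0.4966
  (v1,v5,v6) [-++] → (1.90336, 0.0776, 0.401759)–(1.8912, 0.0776, 0.4185)  len=0.0207
  (v1,v6,v2) [-+-] → (1.8912, 0.0776, 0.4185)–(1.42197, 0.0776, 0.266001)  len=0.4934
  (v2,v6,v7) [-++] → (1.42197, 0.0776, 0.266001)–(1.3992, 0.0776, 0.2586)  len=0.0239
  (v2,v7,v3) [-+-] → (1.3992, 0.0776, 0.2586)–(1.3992, 0.0776, -0.226508)  len=0.4851
  (v3,v7,v8) [-++] → (1.3992, 0.0776, -0.226508)–(1.3992, 0.0776, -0.2586)  len=0.0321
  (v3,v8,v4) [-+-] → (1.3992, 0.0776, -0.2586)–(1.86067, 0.0776, -0.408578)  len=0.4852
  (v4,v8,v9) [-++] → (1.86067, 0.0776, -0.408578)–(1.8912, 0.0776, -0.4185)  len=0.0321
  (v4,v9,v0) [-+-] → (1.8912, 0.0776, -0.4185)–(2.18113, 0.0776, -0.0193699)  len=0.4933
  (v0,v9,v5) [-++] → (2.18113, 0.0776, -0.0193699)–(2.1952, 0.0776, 0)  len=0.0239
  (v10,v15,v11) [+-+] → (-2.1952, 0.0776, 0)–(-2.18113, 0.0776, 0.0193699)  len=0.0239
  (v11,v15,v16) [+--] → (-2.18113, 0.0776, 0.0193699)–(-1.8912, 0.0776, 0.4185)  len=0.4933
  (v11,v16,v12) [+-+] → (-1.8912, 0.0776, 0.4185)–(-1.86067, 0.0776, 0.408578)  len=0.0321
  (v12,v16,v17) [+--] → (-1.86067, 0.0776, 0.408578)–(-1.3992, 0.0776, 0.2586)  len=0.4852
  (v12,v17,v13) [+-+] → (-1.3992, 0.0776, 0.2586)–(-1.3992, 0.0776, 0.226508)  len=0.0321
  (v13,v17,v18) [+--] → (-1.3992, 0.0776, 0.226508)–(-1.3992, 0.0776, -0.2586)  len=0.4851
  (v13,v18,v14) [+-+] → (-1.3992, 0.0776, -0.2586)–(-1.42197, 0.0776, -0.266001)  len=0.0239
  (v14,v18,v19) [+--] → (-1.42197, 0.0776, -0.266001)–(-1.8912, 0.0776, -0.4185)  len=0.4934
  (v14,v19,v10) [+-+] → (-1.8912, 0.0776, -0.4185)–(-1.90336, 0.0776, -0.401759)  len=0.0207
  (v10,v19,v15) [+--] → (-1.90336, 0.0776, -0.401759)–(-2.1952, 0.0776, 0)  len=0.4966

Chained into 2 loop(s):
  loop 1: 10 segments, perimeter = 2.5864
  loop 2: 10 segments, perimeter = 2.5864
Total perimeter = 5.173

loops=2 perimeter=5.173
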